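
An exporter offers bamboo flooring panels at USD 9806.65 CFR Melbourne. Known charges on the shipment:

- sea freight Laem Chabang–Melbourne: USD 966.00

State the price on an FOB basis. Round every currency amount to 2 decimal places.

From CFR to FOB, the seller no longer bears: freight.
FOB price = 9806.65 − 966.00 = 8840.65

FOB price: USD 8840.65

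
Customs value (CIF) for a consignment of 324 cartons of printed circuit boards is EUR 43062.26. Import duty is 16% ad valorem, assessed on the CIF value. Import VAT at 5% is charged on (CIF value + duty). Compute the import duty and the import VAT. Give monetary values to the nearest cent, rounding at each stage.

Import duty = 43062.26 × 16% = 6889.96
VAT base = CIF + duty = 43062.26 + 6889.96 = 49952.22
Import VAT = 49952.22 × 5% = 2497.61

Import duty: EUR 6889.96; import VAT: EUR 2497.61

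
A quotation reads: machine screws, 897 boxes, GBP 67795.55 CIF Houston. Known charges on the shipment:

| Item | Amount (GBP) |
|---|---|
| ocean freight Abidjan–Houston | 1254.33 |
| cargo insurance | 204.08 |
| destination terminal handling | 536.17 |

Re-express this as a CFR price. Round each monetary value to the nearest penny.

CFR price: GBP 67591.47

Not relevant to the conversion: freight — on the seller under both CIF and CFR; already in the CIF price and stays in the CFR price. destination terminal — on the buyer under both terms; not part of either seller's price.
From CIF to CFR, the seller no longer bears: insurance.
CFR price = 67795.55 − 204.08 = 67591.47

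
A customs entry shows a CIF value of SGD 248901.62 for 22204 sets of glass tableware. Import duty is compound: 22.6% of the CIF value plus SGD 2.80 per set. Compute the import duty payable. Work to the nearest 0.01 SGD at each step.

Ad valorem component: 248901.62 × 22.6% = 56251.77
Specific component: 22204 × 2.80 = 62171.20
Import duty = 56251.77 + 62171.20 = 118422.97

Import duty: SGD 118422.97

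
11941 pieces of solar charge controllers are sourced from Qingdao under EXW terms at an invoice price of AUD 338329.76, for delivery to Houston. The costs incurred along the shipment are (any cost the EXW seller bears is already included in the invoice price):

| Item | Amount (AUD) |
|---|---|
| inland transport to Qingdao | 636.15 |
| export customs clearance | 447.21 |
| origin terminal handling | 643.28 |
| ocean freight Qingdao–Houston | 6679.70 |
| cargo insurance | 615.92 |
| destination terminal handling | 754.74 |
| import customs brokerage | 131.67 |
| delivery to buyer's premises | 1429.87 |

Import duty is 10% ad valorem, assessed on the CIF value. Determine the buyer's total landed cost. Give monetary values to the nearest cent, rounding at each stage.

Total landed cost: AUD 384403.50

EXW: the seller makes goods available at their premises; the buyer bears all onward costs.
CIF value = EXW price + inland to port + export clearance + origin terminal + freight + insurance = 338329.76 + 636.15 + 447.21 + 643.28 + 6679.70 + 615.92 = 347352.02
Import duty = 347352.02 × 10% = 34735.20
Buyer bears: inland to port 636.15 + export clearance 447.21 + origin terminal 643.28 + freight 6679.70 + insurance 615.92 + destination terminal 754.74 + brokerage 131.67 + delivery 1429.87 + duty 34735.20 = 46073.74
Landed cost = invoice 338329.76 + 46073.74 = 384403.50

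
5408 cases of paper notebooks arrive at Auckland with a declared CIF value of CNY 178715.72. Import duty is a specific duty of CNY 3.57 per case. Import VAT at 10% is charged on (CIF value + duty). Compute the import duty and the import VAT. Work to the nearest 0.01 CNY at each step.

Import duty = 5408 × 3.57 = 19306.56
VAT base = CIF + duty = 178715.72 + 19306.56 = 198022.28
Import VAT = 198022.28 × 10% = 19802.23

Import duty: CNY 19306.56; import VAT: CNY 19802.23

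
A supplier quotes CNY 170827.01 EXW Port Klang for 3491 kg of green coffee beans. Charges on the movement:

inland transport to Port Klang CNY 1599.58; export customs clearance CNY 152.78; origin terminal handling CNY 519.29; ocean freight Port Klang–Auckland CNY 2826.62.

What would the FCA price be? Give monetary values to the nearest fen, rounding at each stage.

Not relevant to the conversion: freight, origin terminal — on the buyer under both terms; not part of either seller's price.
From EXW to FCA, the seller additionally bears: inland to port, export clearance.
FCA price = 170827.01 + 1599.58 + 152.78 = 172579.37

FCA price: CNY 172579.37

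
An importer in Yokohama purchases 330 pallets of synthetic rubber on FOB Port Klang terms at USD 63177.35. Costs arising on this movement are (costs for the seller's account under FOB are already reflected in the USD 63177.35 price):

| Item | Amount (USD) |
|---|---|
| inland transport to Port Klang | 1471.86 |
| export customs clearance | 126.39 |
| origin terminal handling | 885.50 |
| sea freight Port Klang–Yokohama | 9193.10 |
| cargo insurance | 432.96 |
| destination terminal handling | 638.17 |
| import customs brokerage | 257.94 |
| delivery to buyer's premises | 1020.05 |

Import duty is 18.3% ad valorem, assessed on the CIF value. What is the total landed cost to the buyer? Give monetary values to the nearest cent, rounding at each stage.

Total landed cost: USD 88042.59

FOB: the seller bears costs until goods are on board at the origin port; the buyer bears freight, insurance and all costs thereafter.
Already in the invoice (seller's account under FOB): inland to port, export clearance, origin terminal — exclude.
CIF value = FOB price + freight + insurance = 63177.35 + 9193.10 + 432.96 = 72803.41
Import duty = 72803.41 × 18.3% = 13323.02
Buyer bears: freight 9193.10 + insurance 432.96 + destination terminal 638.17 + brokerage 257.94 + delivery 1020.05 + duty 13323.02 = 24865.24
Landed cost = invoice 63177.35 + 24865.24 = 88042.59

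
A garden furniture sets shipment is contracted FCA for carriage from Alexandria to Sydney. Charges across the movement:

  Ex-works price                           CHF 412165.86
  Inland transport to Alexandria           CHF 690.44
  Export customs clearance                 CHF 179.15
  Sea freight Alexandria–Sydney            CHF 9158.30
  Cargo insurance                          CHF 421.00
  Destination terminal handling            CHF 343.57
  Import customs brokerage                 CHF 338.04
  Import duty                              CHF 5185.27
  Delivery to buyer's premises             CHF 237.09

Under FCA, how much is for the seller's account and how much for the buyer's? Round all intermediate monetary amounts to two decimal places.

FCA: the seller delivers export-cleared goods to the carrier; the buyer bears costs from that point.
Seller's account: goods 412165.86 + inland to port 690.44 + export clearance 179.15 = 413035.45
Buyer's account: freight 9158.30 + insurance 421.00 + destination terminal 343.57 + brokerage 338.04 + duty 5185.27 + delivery 237.09 = 15683.27

Seller: CHF 413035.45; buyer: CHF 15683.27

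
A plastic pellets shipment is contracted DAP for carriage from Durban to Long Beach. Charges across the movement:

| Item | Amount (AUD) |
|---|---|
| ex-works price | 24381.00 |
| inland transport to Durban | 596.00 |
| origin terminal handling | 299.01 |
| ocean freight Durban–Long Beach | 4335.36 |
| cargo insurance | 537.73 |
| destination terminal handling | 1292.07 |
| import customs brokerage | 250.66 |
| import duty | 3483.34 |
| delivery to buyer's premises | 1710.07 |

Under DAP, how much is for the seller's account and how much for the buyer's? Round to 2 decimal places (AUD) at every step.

Seller: AUD 33151.24; buyer: AUD 3734.00

DAP: the seller bears all costs to the named destination except import duty and clearance.
Seller's account: goods 24381.00 + inland to port 596.00 + origin terminal 299.01 + freight 4335.36 + insurance 537.73 + destination terminal 1292.07 + delivery 1710.07 = 33151.24
Buyer's account: brokerage 250.66 + duty 3483.34 = 3734.00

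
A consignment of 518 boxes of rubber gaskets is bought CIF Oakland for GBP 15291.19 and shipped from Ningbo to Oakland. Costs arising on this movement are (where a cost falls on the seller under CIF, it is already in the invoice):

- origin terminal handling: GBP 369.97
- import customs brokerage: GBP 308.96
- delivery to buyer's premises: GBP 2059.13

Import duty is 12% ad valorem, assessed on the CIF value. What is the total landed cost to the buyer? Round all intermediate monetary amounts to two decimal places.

Total landed cost: GBP 19494.22

CIF: the seller pays costs through ocean freight and marine insurance to the destination port.
Already in the invoice (seller's account under CIF): origin terminal — exclude.
The CIF price already equals the CIF value: 15291.19
Import duty = 15291.19 × 12% = 1834.94
Buyer bears: brokerage 308.96 + delivery 2059.13 + duty 1834.94 = 4203.03
Landed cost = invoice 15291.19 + 4203.03 = 19494.22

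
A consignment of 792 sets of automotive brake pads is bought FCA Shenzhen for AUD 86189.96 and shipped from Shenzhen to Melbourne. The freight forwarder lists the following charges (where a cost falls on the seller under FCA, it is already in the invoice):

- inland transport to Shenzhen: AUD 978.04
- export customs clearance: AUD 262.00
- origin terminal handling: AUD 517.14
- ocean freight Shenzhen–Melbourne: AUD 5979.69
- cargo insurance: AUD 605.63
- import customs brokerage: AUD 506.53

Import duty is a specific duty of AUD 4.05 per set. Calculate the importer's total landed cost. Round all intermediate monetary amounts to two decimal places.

FCA: the seller delivers export-cleared goods to the carrier; the buyer bears costs from that point.
Already in the invoice (seller's account under FCA): inland to port, export clearance — exclude.
CIF value = FCA price + origin terminal + freight + insurance = 86189.96 + 517.14 + 5979.69 + 605.63 = 93292.42
Import duty = 792 × 4.05 = 3207.60
Buyer bears: origin terminal 517.14 + freight 5979.69 + insurance 605.63 + brokerage 506.53 + duty 3207.60 = 10816.59
Landed cost = invoice 86189.96 + 10816.59 = 97006.55

Total landed cost: AUD 97006.55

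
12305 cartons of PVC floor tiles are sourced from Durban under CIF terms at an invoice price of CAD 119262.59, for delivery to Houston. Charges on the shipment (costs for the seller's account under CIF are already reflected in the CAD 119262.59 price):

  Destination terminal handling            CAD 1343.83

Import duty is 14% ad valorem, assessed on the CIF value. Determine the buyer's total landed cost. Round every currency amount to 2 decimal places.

Total landed cost: CAD 137303.18

CIF: the seller pays costs through ocean freight and marine insurance to the destination port.
The CIF price already equals the CIF value: 119262.59
Import duty = 119262.59 × 14% = 16696.76
Buyer bears: destination terminal 1343.83 + duty 16696.76 = 18040.59
Landed cost = invoice 119262.59 + 18040.59 = 137303.18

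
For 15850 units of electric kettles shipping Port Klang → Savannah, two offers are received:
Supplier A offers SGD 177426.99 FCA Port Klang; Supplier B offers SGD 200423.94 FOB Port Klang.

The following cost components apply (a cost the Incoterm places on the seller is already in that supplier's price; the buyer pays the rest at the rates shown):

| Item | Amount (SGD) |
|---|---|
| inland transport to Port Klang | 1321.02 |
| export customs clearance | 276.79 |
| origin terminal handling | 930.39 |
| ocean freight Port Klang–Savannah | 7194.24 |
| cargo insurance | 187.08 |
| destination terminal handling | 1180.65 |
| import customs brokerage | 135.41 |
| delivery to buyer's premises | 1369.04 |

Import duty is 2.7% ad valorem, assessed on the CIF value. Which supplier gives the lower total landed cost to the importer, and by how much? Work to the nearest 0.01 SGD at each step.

Supplier A (FCA):
CIF value = FCA price + origin terminal + freight + insurance = 177426.99 + 930.39 + 7194.24 + 187.08 = 185738.70
Import duty = 185738.70 × 2.7% = 5014.94
Buyer bears (A): 930.39 + 7194.24 + 187.08 + 1180.65 + 135.41 + 1369.04 = 10996.81
Landed cost (A) = invoice 177426.99 + 10996.81 + duty 5014.94 = 193438.74
Supplier B (FOB):
CIF value = FOB price + freight + insurance = 200423.94 + 7194.24 + 187.08 = 207805.26
Import duty = 207805.26 × 2.7% = 5610.74
Buyer bears (B): 7194.24 + 187.08 + 1180.65 + 135.41 + 1369.04 = 10066.42
Landed cost (B) = invoice 200423.94 + 10066.42 + duty 5610.74 = 216101.10
Difference = |193438.74 − 216101.10| = 22662.36

Supplier A is cheaper by SGD 22662.36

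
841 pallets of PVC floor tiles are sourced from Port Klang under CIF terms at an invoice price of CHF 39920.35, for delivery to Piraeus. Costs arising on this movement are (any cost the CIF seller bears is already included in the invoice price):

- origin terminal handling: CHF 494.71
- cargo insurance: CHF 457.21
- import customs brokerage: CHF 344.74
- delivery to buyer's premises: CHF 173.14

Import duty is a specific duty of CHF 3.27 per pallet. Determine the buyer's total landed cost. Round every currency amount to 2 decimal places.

CIF: the seller pays costs through ocean freight and marine insurance to the destination port.
Already in the invoice (seller's account under CIF): origin terminal, insurance — exclude.
The CIF price already equals the CIF value: 39920.35
Import duty = 841 × 3.27 = 2750.07
Buyer bears: brokerage 344.74 + delivery 173.14 + duty 2750.07 = 3267.95
Landed cost = invoice 39920.35 + 3267.95 = 43188.30

Total landed cost: CHF 43188.30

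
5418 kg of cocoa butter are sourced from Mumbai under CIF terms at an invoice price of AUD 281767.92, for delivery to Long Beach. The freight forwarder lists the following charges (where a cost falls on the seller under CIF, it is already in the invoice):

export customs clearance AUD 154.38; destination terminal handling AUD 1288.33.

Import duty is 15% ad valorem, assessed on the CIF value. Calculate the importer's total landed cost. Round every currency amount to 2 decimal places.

Total landed cost: AUD 325321.44

CIF: the seller pays costs through ocean freight and marine insurance to the destination port.
Already in the invoice (seller's account under CIF): export clearance — exclude.
The CIF price already equals the CIF value: 281767.92
Import duty = 281767.92 × 15% = 42265.19
Buyer bears: destination terminal 1288.33 + duty 42265.19 = 43553.52
Landed cost = invoice 281767.92 + 43553.52 = 325321.44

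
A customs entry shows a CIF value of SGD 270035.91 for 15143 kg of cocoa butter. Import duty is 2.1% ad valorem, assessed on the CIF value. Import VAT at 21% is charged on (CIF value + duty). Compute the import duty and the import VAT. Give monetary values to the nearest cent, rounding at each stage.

Import duty = 270035.91 × 2.1% = 5670.75
VAT base = CIF + duty = 270035.91 + 5670.75 = 275706.66
Import VAT = 275706.66 × 21% = 57898.40

Import duty: SGD 5670.75; import VAT: SGD 57898.40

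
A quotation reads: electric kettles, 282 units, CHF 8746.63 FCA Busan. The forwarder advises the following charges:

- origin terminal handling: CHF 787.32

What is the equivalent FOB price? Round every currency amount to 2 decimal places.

FOB price: CHF 9533.95

From FCA to FOB, the seller additionally bears: origin terminal.
FOB price = 8746.63 + 787.32 = 9533.95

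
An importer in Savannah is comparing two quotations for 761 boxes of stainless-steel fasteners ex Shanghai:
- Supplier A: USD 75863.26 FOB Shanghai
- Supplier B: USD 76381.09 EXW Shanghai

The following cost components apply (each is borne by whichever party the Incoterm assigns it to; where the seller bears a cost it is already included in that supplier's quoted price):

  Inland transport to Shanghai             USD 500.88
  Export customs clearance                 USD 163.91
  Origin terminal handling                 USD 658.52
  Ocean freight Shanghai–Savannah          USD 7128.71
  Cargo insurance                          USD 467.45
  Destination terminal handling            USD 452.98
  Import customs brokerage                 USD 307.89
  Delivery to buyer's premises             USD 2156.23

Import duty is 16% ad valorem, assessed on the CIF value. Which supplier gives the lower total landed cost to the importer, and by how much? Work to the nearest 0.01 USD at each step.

Supplier A is cheaper by USD 2135.72

Supplier A (FOB):
CIF value = FOB price + freight + insurance = 75863.26 + 7128.71 + 467.45 = 83459.42
Import duty = 83459.42 × 16% = 13353.51
Buyer bears (A): 7128.71 + 467.45 + 452.98 + 307.89 + 2156.23 = 10513.26
Landed cost (A) = invoice 75863.26 + 10513.26 + duty 13353.51 = 99730.03
Supplier B (EXW):
CIF value = EXW price + inland to port + export clearance + origin terminal + freight + insurance = 76381.09 + 500.88 + 163.91 + 658.52 + 7128.71 + 467.45 = 85300.56
Import duty = 85300.56 × 16% = 13648.09
Buyer bears (B): 500.88 + 163.91 + 658.52 + 7128.71 + 467.45 + 452.98 + 307.89 + 2156.23 = 11836.57
Landed cost (B) = invoice 76381.09 + 11836.57 + duty 13648.09 = 101865.75
Difference = |99730.03 − 101865.75| = 2135.72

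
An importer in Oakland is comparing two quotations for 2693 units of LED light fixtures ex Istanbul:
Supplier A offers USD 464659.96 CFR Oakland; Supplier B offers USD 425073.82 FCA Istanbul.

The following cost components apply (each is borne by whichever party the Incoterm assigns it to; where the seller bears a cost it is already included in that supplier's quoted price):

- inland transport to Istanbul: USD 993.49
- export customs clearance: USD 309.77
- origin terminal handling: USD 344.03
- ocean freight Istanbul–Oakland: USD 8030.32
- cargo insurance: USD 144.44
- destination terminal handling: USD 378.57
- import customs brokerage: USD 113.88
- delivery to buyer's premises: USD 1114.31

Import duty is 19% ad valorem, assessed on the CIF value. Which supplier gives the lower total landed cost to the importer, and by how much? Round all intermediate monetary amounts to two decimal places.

Supplier B is cheaper by USD 37142.03

Supplier A (CFR):
CIF value = CFR price + insurance = 464659.96 + 144.44 = 464804.40
Import duty = 464804.40 × 19% = 88312.84
Buyer bears (A): 144.44 + 378.57 + 113.88 + 1114.31 = 1751.20
Landed cost (A) = invoice 464659.96 + 1751.20 + duty 88312.84 = 554724.00
Supplier B (FCA):
CIF value = FCA price + origin terminal + freight + insurance = 425073.82 + 344.03 + 8030.32 + 144.44 = 433592.61
Import duty = 433592.61 × 19% = 82382.60
Buyer bears (B): 344.03 + 8030.32 + 144.44 + 378.57 + 113.88 + 1114.31 = 10125.55
Landed cost (B) = invoice 425073.82 + 10125.55 + duty 82382.60 = 517581.97
Difference = |554724.00 − 517581.97| = 37142.03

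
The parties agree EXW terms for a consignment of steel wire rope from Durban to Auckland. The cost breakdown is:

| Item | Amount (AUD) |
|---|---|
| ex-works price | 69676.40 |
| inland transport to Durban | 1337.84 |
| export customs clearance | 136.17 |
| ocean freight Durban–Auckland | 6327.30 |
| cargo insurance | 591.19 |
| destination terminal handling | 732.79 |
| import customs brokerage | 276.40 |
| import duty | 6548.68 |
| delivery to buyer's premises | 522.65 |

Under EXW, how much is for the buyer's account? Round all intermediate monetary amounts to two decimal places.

Buyer's account: AUD 16473.02

EXW: the seller makes goods available at their premises; the buyer bears all onward costs.
Seller's account: goods 69676.40 = 69676.40
Buyer's account: inland to port 1337.84 + export clearance 136.17 + freight 6327.30 + insurance 591.19 + destination terminal 732.79 + brokerage 276.40 + duty 6548.68 + delivery 522.65 = 16473.02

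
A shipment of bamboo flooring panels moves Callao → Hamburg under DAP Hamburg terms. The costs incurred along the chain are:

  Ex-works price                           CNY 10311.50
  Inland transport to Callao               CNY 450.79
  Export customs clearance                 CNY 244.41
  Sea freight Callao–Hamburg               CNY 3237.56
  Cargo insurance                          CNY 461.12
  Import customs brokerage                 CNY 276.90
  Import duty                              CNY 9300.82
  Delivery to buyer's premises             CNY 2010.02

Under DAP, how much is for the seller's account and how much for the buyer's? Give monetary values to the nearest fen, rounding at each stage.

Seller: CNY 16715.40; buyer: CNY 9577.72

DAP: the seller bears all costs to the named destination except import duty and clearance.
Seller's account: goods 10311.50 + inland to port 450.79 + export clearance 244.41 + freight 3237.56 + insurance 461.12 + delivery 2010.02 = 16715.40
Buyer's account: brokerage 276.90 + duty 9300.82 = 9577.72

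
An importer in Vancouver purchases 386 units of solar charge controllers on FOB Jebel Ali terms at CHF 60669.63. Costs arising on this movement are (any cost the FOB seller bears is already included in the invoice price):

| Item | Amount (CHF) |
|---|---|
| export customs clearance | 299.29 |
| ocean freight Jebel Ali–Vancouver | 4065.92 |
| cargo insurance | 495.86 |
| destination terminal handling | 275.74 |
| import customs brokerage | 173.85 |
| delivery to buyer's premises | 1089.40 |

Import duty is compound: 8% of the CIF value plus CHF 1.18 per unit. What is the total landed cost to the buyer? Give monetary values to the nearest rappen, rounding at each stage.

Total landed cost: CHF 72444.39

FOB: the seller bears costs until goods are on board at the origin port; the buyer bears freight, insurance and all costs thereafter.
Already in the invoice (seller's account under FOB): export clearance — exclude.
CIF value = FOB price + freight + insurance = 60669.63 + 4065.92 + 495.86 = 65231.41
Ad valorem component: 65231.41 × 8% = 5218.51
Specific component: 386 × 1.18 = 455.48
Import duty = 5218.51 + 455.48 = 5673.99
Buyer bears: freight 4065.92 + insurance 495.86 + destination terminal 275.74 + brokerage 173.85 + delivery 1089.40 + duty 5673.99 = 11774.76
Landed cost = invoice 60669.63 + 11774.76 = 72444.39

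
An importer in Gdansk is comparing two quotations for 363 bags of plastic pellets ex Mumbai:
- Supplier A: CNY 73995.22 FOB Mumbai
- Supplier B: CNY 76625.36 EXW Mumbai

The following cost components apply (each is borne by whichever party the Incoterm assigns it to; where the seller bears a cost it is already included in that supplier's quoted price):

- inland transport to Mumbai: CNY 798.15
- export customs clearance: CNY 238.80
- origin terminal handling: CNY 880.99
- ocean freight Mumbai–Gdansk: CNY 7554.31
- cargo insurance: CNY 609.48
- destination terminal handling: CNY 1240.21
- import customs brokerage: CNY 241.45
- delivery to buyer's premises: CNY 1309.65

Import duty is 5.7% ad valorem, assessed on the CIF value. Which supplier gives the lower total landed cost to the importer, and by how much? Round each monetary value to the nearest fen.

Supplier A is cheaper by CNY 4807.32

Supplier A (FOB):
CIF value = FOB price + freight + insurance = 73995.22 + 7554.31 + 609.48 = 82159.01
Import duty = 82159.01 × 5.7% = 4683.06
Buyer bears (A): 7554.31 + 609.48 + 1240.21 + 241.45 + 1309.65 = 10955.10
Landed cost (A) = invoice 73995.22 + 10955.10 + duty 4683.06 = 89633.38
Supplier B (EXW):
CIF value = EXW price + inland to port + export clearance + origin terminal + freight + insurance = 76625.36 + 798.15 + 238.80 + 880.99 + 7554.31 + 609.48 = 86707.09
Import duty = 86707.09 × 5.7% = 4942.30
Buyer bears (B): 798.15 + 238.80 + 880.99 + 7554.31 + 609.48 + 1240.21 + 241.45 + 1309.65 = 12873.04
Landed cost (B) = invoice 76625.36 + 12873.04 + duty 4942.30 = 94440.70
Difference = |89633.38 − 94440.70| = 4807.32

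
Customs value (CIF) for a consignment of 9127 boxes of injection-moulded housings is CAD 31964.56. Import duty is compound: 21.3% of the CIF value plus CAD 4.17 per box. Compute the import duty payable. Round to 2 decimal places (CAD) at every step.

Import duty: CAD 44868.04

Ad valorem component: 31964.56 × 21.3% = 6808.45
Specific component: 9127 × 4.17 = 38059.59
Import duty = 6808.45 + 38059.59 = 44868.04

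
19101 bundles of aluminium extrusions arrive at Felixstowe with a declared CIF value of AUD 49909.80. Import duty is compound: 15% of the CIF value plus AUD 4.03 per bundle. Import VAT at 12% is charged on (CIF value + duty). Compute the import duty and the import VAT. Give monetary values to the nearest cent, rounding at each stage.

Import duty: AUD 84463.50; import VAT: AUD 16124.80

Ad valorem component: 49909.80 × 15% = 7486.47
Specific component: 19101 × 4.03 = 76977.03
Import duty = 7486.47 + 76977.03 = 84463.50
VAT base = CIF + duty = 49909.80 + 84463.50 = 134373.30
Import VAT = 134373.30 × 12% = 16124.80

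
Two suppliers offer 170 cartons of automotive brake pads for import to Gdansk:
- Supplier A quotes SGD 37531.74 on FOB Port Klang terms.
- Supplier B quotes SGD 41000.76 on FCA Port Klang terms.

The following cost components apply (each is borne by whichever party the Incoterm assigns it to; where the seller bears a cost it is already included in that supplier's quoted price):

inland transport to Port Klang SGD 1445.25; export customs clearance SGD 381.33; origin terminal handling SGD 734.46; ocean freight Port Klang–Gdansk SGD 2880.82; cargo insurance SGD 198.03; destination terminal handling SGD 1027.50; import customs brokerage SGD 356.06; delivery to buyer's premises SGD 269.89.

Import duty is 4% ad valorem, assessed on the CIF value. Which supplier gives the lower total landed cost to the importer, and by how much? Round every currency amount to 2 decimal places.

Supplier A (FOB):
CIF value = FOB price + freight + insurance = 37531.74 + 2880.82 + 198.03 = 40610.59
Import duty = 40610.59 × 4% = 1624.42
Buyer bears (A): 2880.82 + 198.03 + 1027.50 + 356.06 + 269.89 = 4732.30
Landed cost (A) = invoice 37531.74 + 4732.30 + duty 1624.42 = 43888.46
Supplier B (FCA):
CIF value = FCA price + origin terminal + freight + insurance = 41000.76 + 734.46 + 2880.82 + 198.03 = 44814.07
Import duty = 44814.07 × 4% = 1792.56
Buyer bears (B): 734.46 + 2880.82 + 198.03 + 1027.50 + 356.06 + 269.89 = 5466.76
Landed cost (B) = invoice 41000.76 + 5466.76 + duty 1792.56 = 48260.08
Difference = |43888.46 − 48260.08| = 4371.62

Supplier A is cheaper by SGD 4371.62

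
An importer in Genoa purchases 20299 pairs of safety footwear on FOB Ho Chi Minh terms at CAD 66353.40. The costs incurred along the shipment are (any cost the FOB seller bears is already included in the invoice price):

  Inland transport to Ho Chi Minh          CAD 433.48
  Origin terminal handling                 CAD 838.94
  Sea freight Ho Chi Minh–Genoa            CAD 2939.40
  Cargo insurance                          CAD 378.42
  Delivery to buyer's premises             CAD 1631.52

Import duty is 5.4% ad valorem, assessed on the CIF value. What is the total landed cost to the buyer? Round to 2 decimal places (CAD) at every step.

Total landed cost: CAD 75064.99

FOB: the seller bears costs until goods are on board at the origin port; the buyer bears freight, insurance and all costs thereafter.
Already in the invoice (seller's account under FOB): inland to port, origin terminal — exclude.
CIF value = FOB price + freight + insurance = 66353.40 + 2939.40 + 378.42 = 69671.22
Import duty = 69671.22 × 5.4% = 3762.25
Buyer bears: freight 2939.40 + insurance 378.42 + delivery 1631.52 + duty 3762.25 = 8711.59
Landed cost = invoice 66353.40 + 8711.59 = 75064.99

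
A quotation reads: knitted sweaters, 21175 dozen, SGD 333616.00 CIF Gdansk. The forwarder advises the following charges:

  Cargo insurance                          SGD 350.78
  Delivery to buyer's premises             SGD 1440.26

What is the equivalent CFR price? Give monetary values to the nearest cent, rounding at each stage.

CFR price: SGD 333265.22

Not relevant to the conversion: delivery — on the buyer under both terms; not part of either seller's price.
From CIF to CFR, the seller no longer bears: insurance.
CFR price = 333616.00 − 350.78 = 333265.22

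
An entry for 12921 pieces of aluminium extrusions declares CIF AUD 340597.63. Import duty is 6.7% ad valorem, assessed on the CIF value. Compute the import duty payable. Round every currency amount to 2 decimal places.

Import duty = 340597.63 × 6.7% = 22820.04

Import duty: AUD 22820.04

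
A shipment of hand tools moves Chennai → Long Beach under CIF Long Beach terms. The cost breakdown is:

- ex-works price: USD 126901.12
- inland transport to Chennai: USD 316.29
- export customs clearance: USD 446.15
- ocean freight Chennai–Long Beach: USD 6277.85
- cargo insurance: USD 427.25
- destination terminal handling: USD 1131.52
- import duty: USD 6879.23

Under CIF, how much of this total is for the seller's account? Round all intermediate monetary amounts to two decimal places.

CIF: the seller pays costs through ocean freight and marine insurance to the destination port.
Seller's account: goods 126901.12 + inland to port 316.29 + export clearance 446.15 + freight 6277.85 + insurance 427.25 = 134368.66
Buyer's account: destination terminal 1131.52 + duty 6879.23 = 8010.75

Seller's account: USD 134368.66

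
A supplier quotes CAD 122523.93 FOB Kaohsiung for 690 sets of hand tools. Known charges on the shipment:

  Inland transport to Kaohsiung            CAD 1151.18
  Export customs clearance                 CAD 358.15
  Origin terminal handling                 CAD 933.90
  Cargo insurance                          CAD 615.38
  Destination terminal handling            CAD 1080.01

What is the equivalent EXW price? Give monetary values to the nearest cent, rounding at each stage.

Not relevant to the conversion: insurance, destination terminal — on the buyer under both terms; not part of either seller's price.
From FOB to EXW, the seller no longer bears: inland to port, export clearance, origin terminal.
EXW price = 122523.93 − 1151.18 − 358.15 − 933.90 = 120080.70

EXW price: CAD 120080.70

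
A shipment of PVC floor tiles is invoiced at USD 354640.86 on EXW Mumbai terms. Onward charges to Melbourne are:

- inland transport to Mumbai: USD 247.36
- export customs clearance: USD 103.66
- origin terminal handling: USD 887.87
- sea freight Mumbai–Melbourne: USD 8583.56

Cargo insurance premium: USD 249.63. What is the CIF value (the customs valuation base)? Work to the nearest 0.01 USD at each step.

CIF = EXW price + pre-shipment costs + freight + insurance
CIF = 354640.86 + 247.36 + 103.66 + 887.87 + 8583.56 + 249.63 = 364712.94

CIF value: USD 364712.94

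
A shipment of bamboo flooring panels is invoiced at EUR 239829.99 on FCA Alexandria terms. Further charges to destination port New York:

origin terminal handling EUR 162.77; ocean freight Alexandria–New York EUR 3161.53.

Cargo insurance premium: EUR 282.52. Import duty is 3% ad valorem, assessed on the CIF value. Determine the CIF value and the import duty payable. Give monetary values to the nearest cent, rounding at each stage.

CIF value: EUR 243436.81; import duty: EUR 7303.10

CIF = FCA price + pre-shipment costs + freight + insurance
CIF = 239829.99 + 162.77 + 3161.53 + 282.52 = 243436.81
Import duty = 243436.81 × 3% = 7303.10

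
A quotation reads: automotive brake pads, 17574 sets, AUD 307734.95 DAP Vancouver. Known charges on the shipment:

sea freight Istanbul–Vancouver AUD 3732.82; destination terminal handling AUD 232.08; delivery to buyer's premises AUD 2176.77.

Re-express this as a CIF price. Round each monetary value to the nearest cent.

Not relevant to the conversion: freight — on the seller under both DAP and CIF; already in the DAP price and stays in the CIF price.
From DAP to CIF, the seller no longer bears: destination terminal, delivery.
CIF price = 307734.95 − 232.08 − 2176.77 = 305326.10

CIF price: AUD 305326.10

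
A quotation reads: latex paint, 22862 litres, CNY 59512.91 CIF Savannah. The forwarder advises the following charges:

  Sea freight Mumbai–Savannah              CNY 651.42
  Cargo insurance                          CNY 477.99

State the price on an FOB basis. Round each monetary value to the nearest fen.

FOB price: CNY 58383.50

From CIF to FOB, the seller no longer bears: freight, insurance.
FOB price = 59512.91 − 651.42 − 477.99 = 58383.50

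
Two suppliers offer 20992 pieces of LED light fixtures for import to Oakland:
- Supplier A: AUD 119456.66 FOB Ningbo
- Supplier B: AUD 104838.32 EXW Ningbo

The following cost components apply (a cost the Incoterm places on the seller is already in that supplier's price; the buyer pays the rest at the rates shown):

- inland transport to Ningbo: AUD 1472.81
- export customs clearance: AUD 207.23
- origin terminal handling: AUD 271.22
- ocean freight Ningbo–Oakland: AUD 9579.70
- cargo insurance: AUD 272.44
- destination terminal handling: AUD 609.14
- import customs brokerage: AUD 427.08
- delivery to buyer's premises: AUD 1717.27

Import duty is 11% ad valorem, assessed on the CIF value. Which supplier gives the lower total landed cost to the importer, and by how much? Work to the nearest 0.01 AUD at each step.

Supplier B is cheaper by AUD 14060.46

Supplier A (FOB):
CIF value = FOB price + freight + insurance = 119456.66 + 9579.70 + 272.44 = 129308.80
Import duty = 129308.80 × 11% = 14223.97
Buyer bears (A): 9579.70 + 272.44 + 609.14 + 427.08 + 1717.27 = 12605.63
Landed cost (A) = invoice 119456.66 + 12605.63 + duty 14223.97 = 146286.26
Supplier B (EXW):
CIF value = EXW price + inland to port + export clearance + origin terminal + freight + insurance = 104838.32 + 1472.81 + 207.23 + 271.22 + 9579.70 + 272.44 = 116641.72
Import duty = 116641.72 × 11% = 12830.59
Buyer bears (B): 1472.81 + 207.23 + 271.22 + 9579.70 + 272.44 + 609.14 + 427.08 + 1717.27 = 14556.89
Landed cost (B) = invoice 104838.32 + 14556.89 + duty 12830.59 = 132225.80
Difference = |146286.26 − 132225.80| = 14060.46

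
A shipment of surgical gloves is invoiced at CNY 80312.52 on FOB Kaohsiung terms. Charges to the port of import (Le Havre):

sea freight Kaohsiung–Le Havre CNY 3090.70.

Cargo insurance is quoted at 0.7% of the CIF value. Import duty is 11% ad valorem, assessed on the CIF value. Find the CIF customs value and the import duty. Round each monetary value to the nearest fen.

CIF value: CNY 83991.16; import duty: CNY 9239.03

Let C be the CIF value. C = FOB price + freight + 0.7% × C
C − 0.7% × C = 80312.52 + 3090.70
0.993 × C = 83403.22
C = 83403.22 / 0.993 = 83991.16
Insurance premium = 0.7% × 83991.16 = 587.94
Import duty = 83991.16 × 11% = 9239.03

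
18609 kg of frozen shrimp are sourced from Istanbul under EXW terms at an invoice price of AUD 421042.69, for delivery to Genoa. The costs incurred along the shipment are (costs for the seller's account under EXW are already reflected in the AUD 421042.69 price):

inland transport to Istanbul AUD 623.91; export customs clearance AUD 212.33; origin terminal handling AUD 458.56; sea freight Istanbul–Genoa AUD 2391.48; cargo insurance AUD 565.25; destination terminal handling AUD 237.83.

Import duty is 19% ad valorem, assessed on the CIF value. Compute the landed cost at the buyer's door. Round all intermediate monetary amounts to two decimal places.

Total landed cost: AUD 506337.95

EXW: the seller makes goods available at their premises; the buyer bears all onward costs.
CIF value = EXW price + inland to port + export clearance + origin terminal + freight + insurance = 421042.69 + 623.91 + 212.33 + 458.56 + 2391.48 + 565.25 = 425294.22
Import duty = 425294.22 × 19% = 80805.90
Buyer bears: inland to port 623.91 + export clearance 212.33 + origin terminal 458.56 + freight 2391.48 + insurance 565.25 + destination terminal 237.83 + duty 80805.90 = 85295.26
Landed cost = invoice 421042.69 + 85295.26 = 506337.95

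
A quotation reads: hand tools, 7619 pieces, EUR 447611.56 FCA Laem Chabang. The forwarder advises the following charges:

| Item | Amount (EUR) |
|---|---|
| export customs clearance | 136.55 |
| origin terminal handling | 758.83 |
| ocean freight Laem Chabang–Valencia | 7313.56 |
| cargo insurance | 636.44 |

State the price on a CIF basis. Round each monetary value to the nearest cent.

Not relevant to the conversion: export clearance — on the seller under both FCA and CIF; already in the FCA price and stays in the CIF price.
From FCA to CIF, the seller additionally bears: origin terminal, freight, insurance.
CIF price = 447611.56 + 758.83 + 7313.56 + 636.44 = 456320.39

CIF price: EUR 456320.39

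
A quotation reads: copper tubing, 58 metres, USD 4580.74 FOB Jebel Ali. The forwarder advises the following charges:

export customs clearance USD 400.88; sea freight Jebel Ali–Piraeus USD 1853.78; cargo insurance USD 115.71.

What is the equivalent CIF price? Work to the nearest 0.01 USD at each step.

Not relevant to the conversion: export clearance — on the seller under both FOB and CIF; already in the FOB price and stays in the CIF price.
From FOB to CIF, the seller additionally bears: freight, insurance.
CIF price = 4580.74 + 1853.78 + 115.71 = 6550.23

CIF price: USD 6550.23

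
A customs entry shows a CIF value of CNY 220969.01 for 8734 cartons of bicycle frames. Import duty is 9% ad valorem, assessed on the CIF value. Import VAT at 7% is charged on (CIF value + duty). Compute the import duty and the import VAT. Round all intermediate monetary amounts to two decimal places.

Import duty: CNY 19887.21; import VAT: CNY 16859.94

Import duty = 220969.01 × 9% = 19887.21
VAT base = CIF + duty = 220969.01 + 19887.21 = 240856.22
Import VAT = 240856.22 × 7% = 16859.94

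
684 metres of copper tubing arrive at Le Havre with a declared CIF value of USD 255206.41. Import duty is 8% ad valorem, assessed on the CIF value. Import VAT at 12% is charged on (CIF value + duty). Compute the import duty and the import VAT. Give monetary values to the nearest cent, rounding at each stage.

Import duty = 255206.41 × 8% = 20416.51
VAT base = CIF + duty = 255206.41 + 20416.51 = 275622.92
Import VAT = 275622.92 × 12% = 33074.75

Import duty: USD 20416.51; import VAT: USD 33074.75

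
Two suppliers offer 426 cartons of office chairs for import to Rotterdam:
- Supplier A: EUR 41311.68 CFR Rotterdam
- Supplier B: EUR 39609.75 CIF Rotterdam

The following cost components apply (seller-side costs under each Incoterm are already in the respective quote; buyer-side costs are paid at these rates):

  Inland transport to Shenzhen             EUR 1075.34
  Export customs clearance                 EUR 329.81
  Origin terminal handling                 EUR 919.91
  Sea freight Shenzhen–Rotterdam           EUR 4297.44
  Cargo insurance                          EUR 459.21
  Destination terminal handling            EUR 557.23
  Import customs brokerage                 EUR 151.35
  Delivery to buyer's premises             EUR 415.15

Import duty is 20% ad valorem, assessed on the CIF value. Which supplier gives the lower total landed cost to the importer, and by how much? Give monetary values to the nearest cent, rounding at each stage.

Supplier B is cheaper by EUR 2593.37

Supplier A (CFR):
CIF value = CFR price + insurance = 41311.68 + 459.21 = 41770.89
Import duty = 41770.89 × 20% = 8354.18
Buyer bears (A): 459.21 + 557.23 + 151.35 + 415.15 = 1582.94
Landed cost (A) = invoice 41311.68 + 1582.94 + duty 8354.18 = 51248.80
Supplier B (CIF):
The CIF price already equals the CIF value: 39609.75
Import duty = 39609.75 × 20% = 7921.95
Buyer bears (B): 557.23 + 151.35 + 415.15 = 1123.73
Landed cost (B) = invoice 39609.75 + 1123.73 + duty 7921.95 = 48655.43
Difference = |51248.80 − 48655.43| = 2593.37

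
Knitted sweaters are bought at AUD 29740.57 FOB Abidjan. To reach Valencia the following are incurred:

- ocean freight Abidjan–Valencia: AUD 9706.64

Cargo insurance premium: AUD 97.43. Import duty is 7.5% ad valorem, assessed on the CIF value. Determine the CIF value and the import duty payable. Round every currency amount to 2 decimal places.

CIF value: AUD 39544.64; import duty: AUD 2965.85

CIF = FOB price + freight + insurance
CIF = 29740.57 + 9706.64 + 97.43 = 39544.64
Import duty = 39544.64 × 7.5% = 2965.85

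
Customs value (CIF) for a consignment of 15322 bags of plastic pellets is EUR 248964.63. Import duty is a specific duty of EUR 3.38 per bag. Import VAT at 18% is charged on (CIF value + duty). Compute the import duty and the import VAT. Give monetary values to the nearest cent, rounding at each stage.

Import duty = 15322 × 3.38 = 51788.36
VAT base = CIF + duty = 248964.63 + 51788.36 = 300752.99
Import VAT = 300752.99 × 18% = 54135.54

Import duty: EUR 51788.36; import VAT: EUR 54135.54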